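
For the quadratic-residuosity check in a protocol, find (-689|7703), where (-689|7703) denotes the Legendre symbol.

Pull out -1: (-689|7703) = (-1|7703)·(689|7703). Since 7703 ≡ 3 (mod 4), (-1|7703) = -1. Now have -(689|7703).
689 ≡ 1 (mod 4), so quadratic reciprocity gives (689|7703) = (7703|689). Reduce: 7703 ≡ 124 (mod 689). Now have -(124|689).
Factor out 2: 124 = 2^2·31. Since 689 ≡ 1 (mod 8), (2|689) = +1, and (2|689)^2 = +1. Now have -(31|689).
689 ≡ 1 (mod 4), so quadratic reciprocity gives (31|689) = (689|31). Reduce: 689 ≡ 7 (mod 31). Now have -(7|31).
Both 7 ≡ 3 and 31 ≡ 3 (mod 4), so reciprocity gives (7|31) = -(31|7). Reduce: 31 ≡ 3 (mod 7). Now have (3|7).
Both 3 ≡ 3 and 7 ≡ 3 (mod 4), so reciprocity gives (3|7) = -(7|3). Reduce: 7 ≡ 1 (mod 3). Now have -(1|3).
(1|3) = 1. Collecting the sign factors: -1.

-1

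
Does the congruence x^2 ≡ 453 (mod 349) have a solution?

yes

Reduce the numerator: 453 ≡ 104 (mod 349), so (453/349) = (104/349).
Factor out 2: 104 = 2^3·13. Since 349 ≡ 5 (mod 8), (2/349) = -1, and (2/349)^3 = -1. Now have -(13/349).
13 ≡ 1 (mod 4), so quadratic reciprocity gives (13/349) = (349/13). Reduce: 349 ≡ 11 (mod 13). Now have -(11/13).
13 ≡ 1 (mod 4), so quadratic reciprocity gives (11/13) = (13/11). Reduce: 13 ≡ 2 (mod 11). Now have -(2/11).
Factor out 2: 2 = 2. Since 11 ≡ 3 (mod 8), (2/11) = -1. Now have (1/11).
(1/11) = 1. Collecting the sign factors: 1.
The Legendre symbol is 1, so x^2 ≡ 453 (mod 349) has solution.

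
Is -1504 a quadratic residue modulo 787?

(-1504|787)
  = (70|787)    [-1504 ≡ 70 mod 787]
  = -(35|787)    [787 ≡ 3 mod 8 ⇒ (2|787) = -1]
  = (787|35)    [QR: both ≡ 3 mod 4, sign flips]
  = (17|35)    [787 ≡ 17 mod 35]
  = (35|17)    [QR: 17 ≡ 1 mod 4, sign kept]
  = (1|17)    [35 ≡ 1 mod 17]
  = 1    [(1|17) = 1]
The Legendre symbol is 1, so x^2 ≡ -1504 (mod 787) has solution.

yes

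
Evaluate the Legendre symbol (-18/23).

-1

(-18/23)
  = (5/23)    [-18 ≡ 5 mod 23]
  = (23/5)    [QR: 5 ≡ 1 mod 4, sign kept]
  = (3/5)    [23 ≡ 3 mod 5]
  = (5/3)    [QR: 5 ≡ 1 mod 4, sign kept]
  = (2/3)    [5 ≡ 2 mod 3]
  = -(1/3)    [3 ≡ 3 mod 8 ⇒ (2/3) = -1]
  = -1    [(1/3) = 1]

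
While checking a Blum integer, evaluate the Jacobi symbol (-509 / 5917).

Pull out -1: (-509 / 5917) = (-1 / 5917)·(509 / 5917). Since 5917 ≡ 1 (mod 4), (-1 / 5917) = +1. Now have (509 / 5917).
509 ≡ 1 (mod 4), so quadratic reciprocity gives (509 / 5917) = (5917 / 509). Reduce: 5917 ≡ 318 (mod 509). Now have (318 / 509).
Factor out 2: 318 = 2·159. Since 509 ≡ 5 (mod 8), (2 / 509) = -1. Now have -(159 / 509).
509 ≡ 1 (mod 4), so quadratic reciprocity gives (159 / 509) = (509 / 159). Reduce: 509 ≡ 32 (mod 159). Now have -(32 / 159).
Factor out 2: 32 = 2^5. Since 159 ≡ 7 (mod 8), (2 / 159) = +1, and (2 / 159)^5 = +1. Now have -(1 / 159).
(1 / 159) = 1. Collecting the sign factors: -1.

-1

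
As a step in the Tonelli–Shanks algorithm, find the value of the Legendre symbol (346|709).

Factor out 2: 346 = 2·173. Since 709 ≡ 5 (mod 8), (2|709) = -1. Now have -(173|709).
173 ≡ 1 (mod 4), so quadratic reciprocity gives (173|709) = (709|173). Reduce: 709 ≡ 17 (mod 173). Now have -(17|173).
17 ≡ 1 (mod 4), so quadratic reciprocity gives (17|173) = (173|17). Reduce: 173 ≡ 3 (mod 17). Now have -(3|17).
17 ≡ 1 (mod 4), so quadratic reciprocity gives (3|17) = (17|3). Reduce: 17 ≡ 2 (mod 3). Now have -(2|3).
Factor out 2: 2 = 2. Since 3 ≡ 3 (mod 8), (2|3) = -1. Now have (1|3).
(1|3) = 1. Collecting the sign factors: 1.

1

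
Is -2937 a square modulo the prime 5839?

(-2937|5839)
  = (2902|5839)    [-2937 ≡ 2902 mod 5839]
  = (1451|5839)    [5839 ≡ 7 mod 8 ⇒ (2|5839) = +1]
  = -(5839|1451)    [QR: both ≡ 3 mod 4, sign flips]
  = -(35|1451)    [5839 ≡ 35 mod 1451]
  = (1451|35)    [QR: both ≡ 3 mod 4, sign flips]
  = (16|35)    [1451 ≡ 16 mod 35]
  = (1|35)    [35 ≡ 3 mod 8 ⇒ (2|35)^4 = +1]
  = 1    [(1|35) = 1]
(-2937|5839) = 1, and 5839 is prime, so -2937 is a quadratic residue mod 5839.

yes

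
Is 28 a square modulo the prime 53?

Factor out 2: 28 = 2^2·7. Since 53 ≡ 5 (mod 8), (2/53) = -1, and (2/53)^2 = +1. Now have (7/53).
53 ≡ 1 (mod 4), so quadratic reciprocity gives (7/53) = (53/7). Reduce: 53 ≡ 4 (mod 7). Now have (4/7).
Factor out 2: 4 = 2^2. Since 7 ≡ 7 (mod 8), (2/7) = +1, and (2/7)^2 = +1. Now have (1/7).
(1/7) = 1. Collecting the sign factors: 1.
The Legendre symbol is 1, so x^2 ≡ 28 (mod 53) has solution.

yes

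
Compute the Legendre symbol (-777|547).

1

(-777|547)
  = (317|547)    [-777 ≡ 317 mod 547]
  = (547|317)    [QR: 317 ≡ 1 mod 4, sign kept]
  = (230|317)    [547 ≡ 230 mod 317]
  = -(115|317)    [317 ≡ 5 mod 8 ⇒ (2|317) = -1]
  = -(317|115)    [QR: 317 ≡ 1 mod 4, sign kept]
  = -(87|115)    [317 ≡ 87 mod 115]
  = (115|87)    [QR: both ≡ 3 mod 4, sign flips]
  = (28|87)    [115 ≡ 28 mod 87]
  = (7|87)    [87 ≡ 7 mod 8 ⇒ (2|87)^2 = +1]
  = -(87|7)    [QR: both ≡ 3 mod 4, sign flips]
  = -(3|7)    [87 ≡ 3 mod 7]
  = (7|3)    [QR: both ≡ 3 mod 4, sign flips]
  = (1|3)    [7 ≡ 1 mod 3]
  = 1    [(1|3) = 1]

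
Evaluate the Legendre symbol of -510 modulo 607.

1

Reduce the numerator: -510 ≡ 97 (mod 607), so (-510 / 607) = (97 / 607).
97 ≡ 1 (mod 4), so quadratic reciprocity gives (97 / 607) = (607 / 97). Reduce: 607 ≡ 25 (mod 97). Now have (25 / 97).
25 ≡ 1 (mod 4), so quadratic reciprocity gives (25 / 97) = (97 / 25). Reduce: 97 ≡ 22 (mod 25). Now have (22 / 25).
Factor out 2: 22 = 2·11. Since 25 ≡ 1 (mod 8), (2 / 25) = +1. Now have (11 / 25).
25 ≡ 1 (mod 4), so quadratic reciprocity gives (11 / 25) = (25 / 11). Reduce: 25 ≡ 3 (mod 11). Now have (3 / 11).
Both 3 ≡ 3 and 11 ≡ 3 (mod 4), so reciprocity gives (3 / 11) = -(11 / 3). Reduce: 11 ≡ 2 (mod 3). Now have -(2 / 3).
Factor out 2: 2 = 2. Since 3 ≡ 3 (mod 8), (2 / 3) = -1. Now have (1 / 3).
(1 / 3) = 1. Collecting the sign factors: 1.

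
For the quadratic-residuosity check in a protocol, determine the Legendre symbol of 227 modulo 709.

(227 / 709)
  = (709 / 227)    [QR: 709 ≡ 1 mod 4, sign kept]
  = (28 / 227)    [709 ≡ 28 mod 227]
  = (7 / 227)    [227 ≡ 3 mod 8 ⇒ (2 / 227)^2 = +1]
  = -(227 / 7)    [QR: both ≡ 3 mod 4, sign flips]
  = -(3 / 7)    [227 ≡ 3 mod 7]
  = (7 / 3)    [QR: both ≡ 3 mod 4, sign flips]
  = (1 / 3)    [7 ≡ 1 mod 3]
  = 1    [(1 / 3) = 1]

1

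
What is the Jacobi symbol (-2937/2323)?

(-2937/2323)
  = (1709/2323)    [-2937 ≡ 1709 mod 2323]
  = (2323/1709)    [QR: 1709 ≡ 1 mod 4, sign kept]
  = (614/1709)    [2323 ≡ 614 mod 1709]
  = -(307/1709)    [1709 ≡ 5 mod 8 ⇒ (2/1709) = -1]
  = -(1709/307)    [QR: 1709 ≡ 1 mod 4, sign kept]
  = -(174/307)    [1709 ≡ 174 mod 307]
  = (87/307)    [307 ≡ 3 mod 8 ⇒ (2/307) = -1]
  = -(307/87)    [QR: both ≡ 3 mod 4, sign flips]
  = -(46/87)    [307 ≡ 46 mod 87]
  = -(23/87)    [87 ≡ 7 mod 8 ⇒ (2/87) = +1]
  = (87/23)    [QR: both ≡ 3 mod 4, sign flips]
  = (18/23)    [87 ≡ 18 mod 23]
  = (9/23)    [23 ≡ 7 mod 8 ⇒ (2/23) = +1]
  = (23/9)    [QR: 9 ≡ 1 mod 4, sign kept]
  = (5/9)    [23 ≡ 5 mod 9]
  = (9/5)    [QR: 5 ≡ 1 mod 4, sign kept]
  = (4/5)    [9 ≡ 4 mod 5]
  = (1/5)    [5 ≡ 5 mod 8 ⇒ (2/5)^2 = +1]
  = 1    [(1/5) = 1]

1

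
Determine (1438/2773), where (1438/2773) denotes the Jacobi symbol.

1

(1438/2773)
  = -(719/2773)    [2773 ≡ 5 mod 8 ⇒ (2/2773) = -1]
  = -(2773/719)    [QR: 2773 ≡ 1 mod 4, sign kept]
  = -(616/719)    [2773 ≡ 616 mod 719]
  = -(77/719)    [719 ≡ 7 mod 8 ⇒ (2/719)^3 = +1]
  = -(719/77)    [QR: 77 ≡ 1 mod 4, sign kept]
  = -(26/77)    [719 ≡ 26 mod 77]
  = (13/77)    [77 ≡ 5 mod 8 ⇒ (2/77) = -1]
  = (77/13)    [QR: 13 ≡ 1 mod 4, sign kept]
  = (12/13)    [77 ≡ 12 mod 13]
  = (3/13)    [13 ≡ 5 mod 8 ⇒ (2/13)^2 = +1]
  = (13/3)    [QR: 13 ≡ 1 mod 4, sign kept]
  = (1/3)    [13 ≡ 1 mod 3]
  = 1    [(1/3) = 1]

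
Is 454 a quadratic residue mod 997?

no

(454/997)
  = -(227/997)    [997 ≡ 5 mod 8 ⇒ (2/997) = -1]
  = -(997/227)    [QR: 997 ≡ 1 mod 4, sign kept]
  = -(89/227)    [997 ≡ 89 mod 227]
  = -(227/89)    [QR: 89 ≡ 1 mod 4, sign kept]
  = -(49/89)    [227 ≡ 49 mod 89]
  = -(89/49)    [QR: 49 ≡ 1 mod 4, sign kept]
  = -(40/49)    [89 ≡ 40 mod 49]
  = -(5/49)    [49 ≡ 1 mod 8 ⇒ (2/49)^3 = +1]
  = -(49/5)    [QR: 5 ≡ 1 mod 4, sign kept]
  = -(4/5)    [49 ≡ 4 mod 5]
  = -(1/5)    [5 ≡ 5 mod 8 ⇒ (2/5)^2 = +1]
  = -1    [(1/5) = 1]
The Legendre symbol is -1, so x^2 ≡ 454 (mod 997) has no solution.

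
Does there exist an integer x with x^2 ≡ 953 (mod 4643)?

953 ≡ 1 (mod 4), so quadratic reciprocity gives (953/4643) = (4643/953). Reduce: 4643 ≡ 831 (mod 953). Now have (831/953).
953 ≡ 1 (mod 4), so quadratic reciprocity gives (831/953) = (953/831). Reduce: 953 ≡ 122 (mod 831). Now have (122/831).
Factor out 2: 122 = 2·61. Since 831 ≡ 7 (mod 8), (2/831) = +1. Now have (61/831).
61 ≡ 1 (mod 4), so quadratic reciprocity gives (61/831) = (831/61). Reduce: 831 ≡ 38 (mod 61). Now have (38/61).
Factor out 2: 38 = 2·19. Since 61 ≡ 5 (mod 8), (2/61) = -1. Now have -(19/61).
61 ≡ 1 (mod 4), so quadratic reciprocity gives (19/61) = (61/19). Reduce: 61 ≡ 4 (mod 19). Now have -(4/19).
Factor out 2: 4 = 2^2. Since 19 ≡ 3 (mod 8), (2/19) = -1, and (2/19)^2 = +1. Now have -(1/19).
(1/19) = 1. Collecting the sign factors: -1.
The Legendre symbol is -1, so x^2 ≡ 953 (mod 4643) has no solution.

no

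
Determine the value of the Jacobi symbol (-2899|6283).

1

Reduce the numerator: -2899 ≡ 3384 (mod 6283), so (-2899|6283) = (3384|6283).
Factor out 2: 3384 = 2^3·423. Since 6283 ≡ 3 (mod 8), (2|6283) = -1, and (2|6283)^3 = -1. Now have -(423|6283).
Both 423 ≡ 3 and 6283 ≡ 3 (mod 4), so reciprocity gives (423|6283) = -(6283|423). Reduce: 6283 ≡ 361 (mod 423). Now have (361|423).
361 ≡ 1 (mod 4), so quadratic reciprocity gives (361|423) = (423|361). Reduce: 423 ≡ 62 (mod 361). Now have (62|361).
Factor out 2: 62 = 2·31. Since 361 ≡ 1 (mod 8), (2|361) = +1. Now have (31|361).
361 ≡ 1 (mod 4), so quadratic reciprocity gives (31|361) = (361|31). Reduce: 361 ≡ 20 (mod 31). Now have (20|31).
Factor out 2: 20 = 2^2·5. Since 31 ≡ 7 (mod 8), (2|31) = +1, and (2|31)^2 = +1. Now have (5|31).
5 ≡ 1 (mod 4), so quadratic reciprocity gives (5|31) = (31|5). Reduce: 31 ≡ 1 (mod 5). Now have (1|5).
(1|5) = 1. Collecting the sign factors: 1.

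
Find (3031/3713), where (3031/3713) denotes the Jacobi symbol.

(3031/3713)
  = (3713/3031)    [QR: 3713 ≡ 1 mod 4, sign kept]
  = (682/3031)    [3713 ≡ 682 mod 3031]
  = (341/3031)    [3031 ≡ 7 mod 8 ⇒ (2/3031) = +1]
  = (3031/341)    [QR: 341 ≡ 1 mod 4, sign kept]
  = (303/341)    [3031 ≡ 303 mod 341]
  = (341/303)    [QR: 341 ≡ 1 mod 4, sign kept]
  = (38/303)    [341 ≡ 38 mod 303]
  = (19/303)    [303 ≡ 7 mod 8 ⇒ (2/303) = +1]
  = -(303/19)    [QR: both ≡ 3 mod 4, sign flips]
  = -(18/19)    [303 ≡ 18 mod 19]
  = (9/19)    [19 ≡ 3 mod 8 ⇒ (2/19) = -1]
  = (19/9)    [QR: 9 ≡ 1 mod 4, sign kept]
  = (1/9)    [19 ≡ 1 mod 9]
  = 1    [(1/9) = 1]

1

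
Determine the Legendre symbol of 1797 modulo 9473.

1

(1797 / 9473)
  = (9473 / 1797)    [QR: 1797 ≡ 1 mod 4, sign kept]
  = (488 / 1797)    [9473 ≡ 488 mod 1797]
  = -(61 / 1797)    [1797 ≡ 5 mod 8 ⇒ (2 / 1797)^3 = -1]
  = -(1797 / 61)    [QR: 61 ≡ 1 mod 4, sign kept]
  = -(28 / 61)    [1797 ≡ 28 mod 61]
  = -(7 / 61)    [61 ≡ 5 mod 8 ⇒ (2 / 61)^2 = +1]
  = -(61 / 7)    [QR: 61 ≡ 1 mod 4, sign kept]
  = -(5 / 7)    [61 ≡ 5 mod 7]
  = -(7 / 5)    [QR: 5 ≡ 1 mod 4, sign kept]
  = -(2 / 5)    [7 ≡ 2 mod 5]
  = (1 / 5)    [5 ≡ 5 mod 8 ⇒ (2 / 5) = -1]
  = 1    [(1 / 5) = 1]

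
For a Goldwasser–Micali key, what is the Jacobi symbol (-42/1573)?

(-42/1573)
  = (1531/1573)    [-42 ≡ 1531 mod 1573]
  = (1573/1531)    [QR: 1573 ≡ 1 mod 4, sign kept]
  = (42/1531)    [1573 ≡ 42 mod 1531]
  = -(21/1531)    [1531 ≡ 3 mod 8 ⇒ (2/1531) = -1]
  = -(1531/21)    [QR: 21 ≡ 1 mod 4, sign kept]
  = -(19/21)    [1531 ≡ 19 mod 21]
  = -(21/19)    [QR: 21 ≡ 1 mod 4, sign kept]
  = -(2/19)    [21 ≡ 2 mod 19]
  = (1/19)    [19 ≡ 3 mod 8 ⇒ (2/19) = -1]
  = 1    [(1/19) = 1]

1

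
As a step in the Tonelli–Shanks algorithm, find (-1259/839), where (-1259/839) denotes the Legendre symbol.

-1

(-1259/839)
  = (419/839)    [-1259 ≡ 419 mod 839]
  = -(839/419)    [QR: both ≡ 3 mod 4, sign flips]
  = -(1/419)    [839 ≡ 1 mod 419]
  = -1    [(1/419) = 1]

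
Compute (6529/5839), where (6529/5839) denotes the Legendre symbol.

-1

Reduce the numerator: 6529 ≡ 690 (mod 5839), so (6529/5839) = (690/5839).
Factor out 2: 690 = 2·345. Since 5839 ≡ 7 (mod 8), (2/5839) = +1. Now have (345/5839).
345 ≡ 1 (mod 4), so quadratic reciprocity gives (345/5839) = (5839/345). Reduce: 5839 ≡ 319 (mod 345). Now have (319/345).
345 ≡ 1 (mod 4), so quadratic reciprocity gives (319/345) = (345/319). Reduce: 345 ≡ 26 (mod 319). Now have (26/319).
Factor out 2: 26 = 2·13. Since 319 ≡ 7 (mod 8), (2/319) = +1. Now have (13/319).
13 ≡ 1 (mod 4), so quadratic reciprocity gives (13/319) = (319/13). Reduce: 319 ≡ 7 (mod 13). Now have (7/13).
13 ≡ 1 (mod 4), so quadratic reciprocity gives (7/13) = (13/7). Reduce: 13 ≡ 6 (mod 7). Now have (6/7).
Factor out 2: 6 = 2·3. Since 7 ≡ 7 (mod 8), (2/7) = +1. Now have (3/7).
Both 3 ≡ 3 and 7 ≡ 3 (mod 4), so reciprocity gives (3/7) = -(7/3). Reduce: 7 ≡ 1 (mod 3). Now have -(1/3).
(1/3) = 1. Collecting the sign factors: -1.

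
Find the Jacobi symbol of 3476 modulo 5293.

Factor out 2: 3476 = 2^2·869. Since 5293 ≡ 5 (mod 8), (2/5293) = -1, and (2/5293)^2 = +1. Now have (869/5293).
869 ≡ 1 (mod 4), so quadratic reciprocity gives (869/5293) = (5293/869). Reduce: 5293 ≡ 79 (mod 869). Now have (79/869).
869 ≡ 1 (mod 4), so quadratic reciprocity gives (79/869) = (869/79). Reduce: 869 ≡ 0 (mod 79). Now have (0/79).
The numerator is now 0 with denominator 79 > 1: the symbol is 0.

0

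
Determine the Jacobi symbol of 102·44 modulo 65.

By multiplicativity, (102·44/65) = (102/65)·(44/65).
First factor (102/65):
Reduce the numerator: 102 ≡ 37 (mod 65), so (102/65) = (37/65).
37 ≡ 1 (mod 4), so quadratic reciprocity gives (37/65) = (65/37). Reduce: 65 ≡ 28 (mod 37). Now have (28/37).
Factor out 2: 28 = 2^2·7. Since 37 ≡ 5 (mod 8), (2/37) = -1, and (2/37)^2 = +1. Now have (7/37).
37 ≡ 1 (mod 4), so quadratic reciprocity gives (7/37) = (37/7). Reduce: 37 ≡ 2 (mod 7). Now have (2/7).
Factor out 2: 2 = 2. Since 7 ≡ 7 (mod 8), (2/7) = +1. Now have (1/7).
(1/7) = 1. Collecting the sign factors: 1.
Second factor (44/65):
Factor out 2: 44 = 2^2·11. Since 65 ≡ 1 (mod 8), (2/65) = +1, and (2/65)^2 = +1. Now have (11/65).
65 ≡ 1 (mod 4), so quadratic reciprocity gives (11/65) = (65/11). Reduce: 65 ≡ 10 (mod 11). Now have (10/11).
Factor out 2: 10 = 2·5. Since 11 ≡ 3 (mod 8), (2/11) = -1. Now have -(5/11).
5 ≡ 1 (mod 4), so quadratic reciprocity gives (5/11) = (11/5). Reduce: 11 ≡ 1 (mod 5). Now have -(1/5).
(1/5) = 1. Collecting the sign factors: -1.
Product: (1)·(-1) = -1.

-1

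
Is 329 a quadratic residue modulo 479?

(329|479)
  = (479|329)    [QR: 329 ≡ 1 mod 4, sign kept]
  = (150|329)    [479 ≡ 150 mod 329]
  = (75|329)    [329 ≡ 1 mod 8 ⇒ (2|329) = +1]
  = (329|75)    [QR: 329 ≡ 1 mod 4, sign kept]
  = (29|75)    [329 ≡ 29 mod 75]
  = (75|29)    [QR: 29 ≡ 1 mod 4, sign kept]
  = (17|29)    [75 ≡ 17 mod 29]
  = (29|17)    [QR: 17 ≡ 1 mod 4, sign kept]
  = (12|17)    [29 ≡ 12 mod 17]
  = (3|17)    [17 ≡ 1 mod 8 ⇒ (2|17)^2 = +1]
  = (17|3)    [QR: 17 ≡ 1 mod 4, sign kept]
  = (2|3)    [17 ≡ 2 mod 3]
  = -(1|3)    [3 ≡ 3 mod 8 ⇒ (2|3) = -1]
  = -1    [(1|3) = 1]
(329|479) = -1, and 479 is prime, so 329 is not a quadratic residue mod 479.

no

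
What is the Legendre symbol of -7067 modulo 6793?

-1

(-7067|6793)
  = (7067|6793)    [6793 ≡ 1 mod 4 ⇒ (-1|6793) = +1]
  = (274|6793)    [7067 ≡ 274 mod 6793]
  = (137|6793)    [6793 ≡ 1 mod 8 ⇒ (2|6793) = +1]
  = (6793|137)    [QR: 137 ≡ 1 mod 4, sign kept]
  = (80|137)    [6793 ≡ 80 mod 137]
  = (5|137)    [137 ≡ 1 mod 8 ⇒ (2|137)^4 = +1]
  = (137|5)    [QR: 5 ≡ 1 mod 4, sign kept]
  = (2|5)    [137 ≡ 2 mod 5]
  = -(1|5)    [5 ≡ 5 mod 8 ⇒ (2|5) = -1]
  = -1    [(1|5) = 1]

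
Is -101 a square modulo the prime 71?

(-101/71)
  = (41/71)    [-101 ≡ 41 mod 71]
  = (71/41)    [QR: 41 ≡ 1 mod 4, sign kept]
  = (30/41)    [71 ≡ 30 mod 41]
  = (15/41)    [41 ≡ 1 mod 8 ⇒ (2/41) = +1]
  = (41/15)    [QR: 41 ≡ 1 mod 4, sign kept]
  = (11/15)    [41 ≡ 11 mod 15]
  = -(15/11)    [QR: both ≡ 3 mod 4, sign flips]
  = -(4/11)    [15 ≡ 4 mod 11]
  = -(1/11)    [11 ≡ 3 mod 8 ⇒ (2/11)^2 = +1]
  = -1    [(1/11) = 1]
(-101/71) = -1, and 71 is prime, so -101 is not a quadratic residue mod 71.

no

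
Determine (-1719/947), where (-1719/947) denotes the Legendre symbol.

-1

Pull out -1: (-1719/947) = (-1/947)·(1719/947). Since 947 ≡ 3 (mod 4), (-1/947) = -1. Now have -(1719/947).
Reduce the numerator: 1719 ≡ 772 (mod 947), so (1719/947) = (772/947).
Factor out 2: 772 = 2^2·193. Since 947 ≡ 3 (mod 8), (2/947) = -1, and (2/947)^2 = +1. Now have -(193/947).
193 ≡ 1 (mod 4), so quadratic reciprocity gives (193/947) = (947/193). Reduce: 947 ≡ 175 (mod 193). Now have -(175/193).
193 ≡ 1 (mod 4), so quadratic reciprocity gives (175/193) = (193/175). Reduce: 193 ≡ 18 (mod 175). Now have -(18/175).
Factor out 2: 18 = 2·9. Since 175 ≡ 7 (mod 8), (2/175) = +1. Now have -(9/175).
9 ≡ 1 (mod 4), so quadratic reciprocity gives (9/175) = (175/9). Reduce: 175 ≡ 4 (mod 9). Now have -(4/9).
Factor out 2: 4 = 2^2. Since 9 ≡ 1 (mod 8), (2/9) = +1, and (2/9)^2 = +1. Now have -(1/9).
(1/9) = 1. Collecting the sign factors: -1.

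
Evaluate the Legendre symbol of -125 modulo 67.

1

Reduce the numerator: -125 ≡ 9 (mod 67), so (-125/67) = (9/67).
9 ≡ 1 (mod 4), so quadratic reciprocity gives (9/67) = (67/9). Reduce: 67 ≡ 4 (mod 9). Now have (4/9).
Factor out 2: 4 = 2^2. Since 9 ≡ 1 (mod 8), (2/9) = +1, and (2/9)^2 = +1. Now have (1/9).
(1/9) = 1. Collecting the sign factors: 1.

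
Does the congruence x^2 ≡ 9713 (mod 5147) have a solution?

no

(9713/5147)
  = (4566/5147)    [9713 ≡ 4566 mod 5147]
  = -(2283/5147)    [5147 ≡ 3 mod 8 ⇒ (2/5147) = -1]
  = (5147/2283)    [QR: both ≡ 3 mod 4, sign flips]
  = (581/2283)    [5147 ≡ 581 mod 2283]
  = (2283/581)    [QR: 581 ≡ 1 mod 4, sign kept]
  = (540/581)    [2283 ≡ 540 mod 581]
  = (135/581)    [581 ≡ 5 mod 8 ⇒ (2/581)^2 = +1]
  = (581/135)    [QR: 581 ≡ 1 mod 4, sign kept]
  = (41/135)    [581 ≡ 41 mod 135]
  = (135/41)    [QR: 41 ≡ 1 mod 4, sign kept]
  = (12/41)    [135 ≡ 12 mod 41]
  = (3/41)    [41 ≡ 1 mod 8 ⇒ (2/41)^2 = +1]
  = (41/3)    [QR: 41 ≡ 1 mod 4, sign kept]
  = (2/3)    [41 ≡ 2 mod 3]
  = -(1/3)    [3 ≡ 3 mod 8 ⇒ (2/3) = -1]
  = -1    [(1/3) = 1]
(9713/5147) = -1, and 5147 is prime, so 9713 is not a quadratic residue mod 5147.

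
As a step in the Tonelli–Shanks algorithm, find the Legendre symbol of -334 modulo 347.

(-334 / 347)
  = (13 / 347)    [-334 ≡ 13 mod 347]
  = (347 / 13)    [QR: 13 ≡ 1 mod 4, sign kept]
  = (9 / 13)    [347 ≡ 9 mod 13]
  = (13 / 9)    [QR: 9 ≡ 1 mod 4, sign kept]
  = (4 / 9)    [13 ≡ 4 mod 9]
  = (1 / 9)    [9 ≡ 1 mod 8 ⇒ (2 / 9)^2 = +1]
  = 1    [(1 / 9) = 1]

1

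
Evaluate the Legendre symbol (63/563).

Both 63 ≡ 3 and 563 ≡ 3 (mod 4), so reciprocity gives (63/563) = -(563/63). Reduce: 563 ≡ 59 (mod 63). Now have -(59/63).
Both 59 ≡ 3 and 63 ≡ 3 (mod 4), so reciprocity gives (59/63) = -(63/59). Reduce: 63 ≡ 4 (mod 59). Now have (4/59).
Factor out 2: 4 = 2^2. Since 59 ≡ 3 (mod 8), (2/59) = -1, and (2/59)^2 = +1. Now have (1/59).
(1/59) = 1. Collecting the sign factors: 1.

1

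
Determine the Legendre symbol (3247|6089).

6089 ≡ 1 (mod 4), so quadratic reciprocity gives (3247|6089) = (6089|3247). Reduce: 6089 ≡ 2842 (mod 3247). Now have (2842|3247).
Factor out 2: 2842 = 2·1421. Since 3247 ≡ 7 (mod 8), (2|3247) = +1. Now have (1421|3247).
1421 ≡ 1 (mod 4), so quadratic reciprocity gives (1421|3247) = (3247|1421). Reduce: 3247 ≡ 405 (mod 1421). Now have (405|1421).
405 ≡ 1 (mod 4), so quadratic reciprocity gives (405|1421) = (1421|405). Reduce: 1421 ≡ 206 (mod 405). Now have (206|405).
Factor out 2: 206 = 2·103. Since 405 ≡ 5 (mod 8), (2|405) = -1. Now have -(103|405).
405 ≡ 1 (mod 4), so quadratic reciprocity gives (103|405) = (405|103). Reduce: 405 ≡ 96 (mod 103). Now have -(96|103).
Factor out 2: 96 = 2^5·3. Since 103 ≡ 7 (mod 8), (2|103) = +1, and (2|103)^5 = +1. Now have -(3|103).
Both 3 ≡ 3 and 103 ≡ 3 (mod 4), so reciprocity gives (3|103) = -(103|3). Reduce: 103 ≡ 1 (mod 3). Now have (1|3).
(1|3) = 1. Collecting the sign factors: 1.

1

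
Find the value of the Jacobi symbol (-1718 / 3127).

1

(-1718 / 3127)
  = (1409 / 3127)    [-1718 ≡ 1409 mod 3127]
  = (3127 / 1409)    [QR: 1409 ≡ 1 mod 4, sign kept]
  = (309 / 1409)    [3127 ≡ 309 mod 1409]
  = (1409 / 309)    [QR: 309 ≡ 1 mod 4, sign kept]
  = (173 / 309)    [1409 ≡ 173 mod 309]
  = (309 / 173)    [QR: 173 ≡ 1 mod 4, sign kept]
  = (136 / 173)    [309 ≡ 136 mod 173]
  = -(17 / 173)    [173 ≡ 5 mod 8 ⇒ (2 / 173)^3 = -1]
  = -(173 / 17)    [QR: 17 ≡ 1 mod 4, sign kept]
  = -(3 / 17)    [173 ≡ 3 mod 17]
  = -(17 / 3)    [QR: 17 ≡ 1 mod 4, sign kept]
  = -(2 / 3)    [17 ≡ 2 mod 3]
  = (1 / 3)    [3 ≡ 3 mod 8 ⇒ (2 / 3) = -1]
  = 1    [(1 / 3) = 1]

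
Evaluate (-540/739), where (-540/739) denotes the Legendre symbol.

1

Pull out -1: (-540/739) = (-1/739)·(540/739). Since 739 ≡ 3 (mod 4), (-1/739) = -1. Now have -(540/739).
Factor out 2: 540 = 2^2·135. Since 739 ≡ 3 (mod 8), (2/739) = -1, and (2/739)^2 = +1. Now have -(135/739).
Both 135 ≡ 3 and 739 ≡ 3 (mod 4), so reciprocity gives (135/739) = -(739/135). Reduce: 739 ≡ 64 (mod 135). Now have (64/135).
Factor out 2: 64 = 2^6. Since 135 ≡ 7 (mod 8), (2/135) = +1, and (2/135)^6 = +1. Now have (1/135).
(1/135) = 1. Collecting the sign factors: 1.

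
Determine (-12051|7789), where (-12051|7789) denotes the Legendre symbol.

-1

Pull out -1: (-12051|7789) = (-1|7789)·(12051|7789). Since 7789 ≡ 1 (mod 4), (-1|7789) = +1. Now have (12051|7789).
Reduce the numerator: 12051 ≡ 4262 (mod 7789), so (12051|7789) = (4262|7789).
Factor out 2: 4262 = 2·2131. Since 7789 ≡ 5 (mod 8), (2|7789) = -1. Now have -(2131|7789).
7789 ≡ 1 (mod 4), so quadratic reciprocity gives (2131|7789) = (7789|2131). Reduce: 7789 ≡ 1396 (mod 2131). Now have -(1396|2131).
Factor out 2: 1396 = 2^2·349. Since 2131 ≡ 3 (mod 8), (2|2131) = -1, and (2|2131)^2 = +1. Now have -(349|2131).
349 ≡ 1 (mod 4), so quadratic reciprocity gives (349|2131) = (2131|349). Reduce: 2131 ≡ 37 (mod 349). Now have -(37|349).
37 ≡ 1 (mod 4), so quadratic reciprocity gives (37|349) = (349|37). Reduce: 349 ≡ 16 (mod 37). Now have -(16|37).
Factor out 2: 16 = 2^4. Since 37 ≡ 5 (mod 8), (2|37) = -1, and (2|37)^4 = +1. Now have -(1|37).
(1|37) = 1. Collecting the sign factors: -1.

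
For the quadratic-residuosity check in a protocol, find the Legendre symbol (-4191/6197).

(-4191/6197)
  = (2006/6197)    [-4191 ≡ 2006 mod 6197]
  = -(1003/6197)    [6197 ≡ 5 mod 8 ⇒ (2/6197) = -1]
  = -(6197/1003)    [QR: 6197 ≡ 1 mod 4, sign kept]
  = -(179/1003)    [6197 ≡ 179 mod 1003]
  = (1003/179)    [QR: both ≡ 3 mod 4, sign flips]
  = (108/179)    [1003 ≡ 108 mod 179]
  = (27/179)    [179 ≡ 3 mod 8 ⇒ (2/179)^2 = +1]
  = -(179/27)    [QR: both ≡ 3 mod 4, sign flips]
  = -(17/27)    [179 ≡ 17 mod 27]
  = -(27/17)    [QR: 17 ≡ 1 mod 4, sign kept]
  = -(10/17)    [27 ≡ 10 mod 17]
  = -(5/17)    [17 ≡ 1 mod 8 ⇒ (2/17) = +1]
  = -(17/5)    [QR: 5 ≡ 1 mod 4, sign kept]
  = -(2/5)    [17 ≡ 2 mod 5]
  = (1/5)    [5 ≡ 5 mod 8 ⇒ (2/5) = -1]
  = 1    [(1/5) = 1]

1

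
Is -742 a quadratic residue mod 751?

yes

(-742/751)
  = (9/751)    [-742 ≡ 9 mod 751]
  = (751/9)    [QR: 9 ≡ 1 mod 4, sign kept]
  = (4/9)    [751 ≡ 4 mod 9]
  = (1/9)    [9 ≡ 1 mod 8 ⇒ (2/9)^2 = +1]
  = 1    [(1/9) = 1]
(-742/751) = 1, and 751 is prime, so -742 is a quadratic residue mod 751.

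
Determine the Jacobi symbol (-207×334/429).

0

By multiplicativity, (-207·334/429) = (-207/429)·(334/429).
First factor (-207/429):
Reduce the numerator: -207 ≡ 222 (mod 429), so (-207/429) = (222/429).
Factor out 2: 222 = 2·111. Since 429 ≡ 5 (mod 8), (2/429) = -1. Now have -(111/429).
429 ≡ 1 (mod 4), so quadratic reciprocity gives (111/429) = (429/111). Reduce: 429 ≡ 96 (mod 111). Now have -(96/111).
Factor out 2: 96 = 2^5·3. Since 111 ≡ 7 (mod 8), (2/111) = +1, and (2/111)^5 = +1. Now have -(3/111).
Both 3 ≡ 3 and 111 ≡ 3 (mod 4), so reciprocity gives (3/111) = -(111/3). Reduce: 111 ≡ 0 (mod 3). Now have (0/3).
The numerator is now 0 with denominator 3 > 1: the symbol is 0.
Second factor (334/429):
Factor out 2: 334 = 2·167. Since 429 ≡ 5 (mod 8), (2/429) = -1. Now have -(167/429).
429 ≡ 1 (mod 4), so quadratic reciprocity gives (167/429) = (429/167). Reduce: 429 ≡ 95 (mod 167). Now have -(95/167).
Both 95 ≡ 3 and 167 ≡ 3 (mod 4), so reciprocity gives (95/167) = -(167/95). Reduce: 167 ≡ 72 (mod 95). Now have (72/95).
Factor out 2: 72 = 2^3·9. Since 95 ≡ 7 (mod 8), (2/95) = +1, and (2/95)^3 = +1. Now have (9/95).
9 ≡ 1 (mod 4), so quadratic reciprocity gives (9/95) = (95/9). Reduce: 95 ≡ 5 (mod 9). Now have (5/9).
5 ≡ 1 (mod 4), so quadratic reciprocity gives (5/9) = (9/5). Reduce: 9 ≡ 4 (mod 5). Now have (4/5).
Factor out 2: 4 = 2^2. Since 5 ≡ 5 (mod 8), (2/5) = -1, and (2/5)^2 = +1. Now have (1/5).
(1/5) = 1. Collecting the sign factors: 1.
Product: (0)·(1) = 0.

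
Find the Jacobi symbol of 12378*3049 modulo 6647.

1

By multiplicativity, (12378·3049/6647) = (12378/6647)·(3049/6647).
First factor (12378/6647):
Reduce the numerator: 12378 ≡ 5731 (mod 6647), so (12378/6647) = (5731/6647).
Both 5731 ≡ 3 and 6647 ≡ 3 (mod 4), so reciprocity gives (5731/6647) = -(6647/5731). Reduce: 6647 ≡ 916 (mod 5731). Now have -(916/5731).
Factor out 2: 916 = 2^2·229. Since 5731 ≡ 3 (mod 8), (2/5731) = -1, and (2/5731)^2 = +1. Now have -(229/5731).
229 ≡ 1 (mod 4), so quadratic reciprocity gives (229/5731) = (5731/229). Reduce: 5731 ≡ 6 (mod 229). Now have -(6/229).
Factor out 2: 6 = 2·3. Since 229 ≡ 5 (mod 8), (2/229) = -1. Now have (3/229).
229 ≡ 1 (mod 4), so quadratic reciprocity gives (3/229) = (229/3). Reduce: 229 ≡ 1 (mod 3). Now have (1/3).
(1/3) = 1. Collecting the sign factors: 1.
Second factor (3049/6647):
3049 ≡ 1 (mod 4), so quadratic reciprocity gives (3049/6647) = (6647/3049). Reduce: 6647 ≡ 549 (mod 3049). Now have (549/3049).
549 ≡ 1 (mod 4), so quadratic reciprocity gives (549/3049) = (3049/549). Reduce: 3049 ≡ 304 (mod 549). Now have (304/549).
Factor out 2: 304 = 2^4·19. Since 549 ≡ 5 (mod 8), (2/549) = -1, and (2/549)^4 = +1. Now have (19/549).
549 ≡ 1 (mod 4), so quadratic reciprocity gives (19/549) = (549/19). Reduce: 549 ≡ 17 (mod 19). Now have (17/19).
17 ≡ 1 (mod 4), so quadratic reciprocity gives (17/19) = (19/17). Reduce: 19 ≡ 2 (mod 17). Now have (2/17).
Factor out 2: 2 = 2. Since 17 ≡ 1 (mod 8), (2/17) = +1. Now have (1/17).
(1/17) = 1. Collecting the sign factors: 1.
Product: (1)·(1) = 1.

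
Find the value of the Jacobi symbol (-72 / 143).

-1

(-72 / 143)
  = -(72 / 143)    [143 ≡ 3 mod 4 ⇒ (-1 / 143) = -1]
  = -(9 / 143)    [143 ≡ 7 mod 8 ⇒ (2 / 143)^3 = +1]
  = -(143 / 9)    [QR: 9 ≡ 1 mod 4, sign kept]
  = -(8 / 9)    [143 ≡ 8 mod 9]
  = -(1 / 9)    [9 ≡ 1 mod 8 ⇒ (2 / 9)^3 = +1]
  = -1    [(1 / 9) = 1]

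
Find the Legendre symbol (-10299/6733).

Reduce the numerator: -10299 ≡ 3167 (mod 6733), so (-10299/6733) = (3167/6733).
6733 ≡ 1 (mod 4), so quadratic reciprocity gives (3167/6733) = (6733/3167). Reduce: 6733 ≡ 399 (mod 3167). Now have (399/3167).
Both 399 ≡ 3 and 3167 ≡ 3 (mod 4), so reciprocity gives (399/3167) = -(3167/399). Reduce: 3167 ≡ 374 (mod 399). Now have -(374/399).
Factor out 2: 374 = 2·187. Since 399 ≡ 7 (mod 8), (2/399) = +1. Now have -(187/399).
Both 187 ≡ 3 and 399 ≡ 3 (mod 4), so reciprocity gives (187/399) = -(399/187). Reduce: 399 ≡ 25 (mod 187). Now have (25/187).
25 ≡ 1 (mod 4), so quadratic reciprocity gives (25/187) = (187/25). Reduce: 187 ≡ 12 (mod 25). Now have (12/25).
Factor out 2: 12 = 2^2·3. Since 25 ≡ 1 (mod 8), (2/25) = +1, and (2/25)^2 = +1. Now have (3/25).
25 ≡ 1 (mod 4), so quadratic reciprocity gives (3/25) = (25/3). Reduce: 25 ≡ 1 (mod 3). Now have (1/3).
(1/3) = 1. Collecting the sign factors: 1.

1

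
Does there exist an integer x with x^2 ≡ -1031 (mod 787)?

yes

(-1031/787)
  = (543/787)    [-1031 ≡ 543 mod 787]
  = -(787/543)    [QR: both ≡ 3 mod 4, sign flips]
  = -(244/543)    [787 ≡ 244 mod 543]
  = -(61/543)    [543 ≡ 7 mod 8 ⇒ (2/543)^2 = +1]
  = -(543/61)    [QR: 61 ≡ 1 mod 4, sign kept]
  = -(55/61)    [543 ≡ 55 mod 61]
  = -(61/55)    [QR: 61 ≡ 1 mod 4, sign kept]
  = -(6/55)    [61 ≡ 6 mod 55]
  = -(3/55)    [55 ≡ 7 mod 8 ⇒ (2/55) = +1]
  = (55/3)    [QR: both ≡ 3 mod 4, sign flips]
  = (1/3)    [55 ≡ 1 mod 3]
  = 1    [(1/3) = 1]
(-1031/787) = 1, and 787 is prime, so -1031 is a quadratic residue mod 787.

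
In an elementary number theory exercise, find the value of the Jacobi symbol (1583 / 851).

1

Reduce the numerator: 1583 ≡ 732 (mod 851), so (1583 / 851) = (732 / 851).
Factor out 2: 732 = 2^2·183. Since 851 ≡ 3 (mod 8), (2 / 851) = -1, and (2 / 851)^2 = +1. Now have (183 / 851).
Both 183 ≡ 3 and 851 ≡ 3 (mod 4), so reciprocity gives (183 / 851) = -(851 / 183). Reduce: 851 ≡ 119 (mod 183). Now have -(119 / 183).
Both 119 ≡ 3 and 183 ≡ 3 (mod 4), so reciprocity gives (119 / 183) = -(183 / 119). Reduce: 183 ≡ 64 (mod 119). Now have (64 / 119).
Factor out 2: 64 = 2^6. Since 119 ≡ 7 (mod 8), (2 / 119) = +1, and (2 / 119)^6 = +1. Now have (1 / 119).
(1 / 119) = 1. Collecting the sign factors: 1.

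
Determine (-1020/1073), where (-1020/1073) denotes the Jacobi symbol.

1

(-1020/1073)
  = (53/1073)    [-1020 ≡ 53 mod 1073]
  = (1073/53)    [QR: 53 ≡ 1 mod 4, sign kept]
  = (13/53)    [1073 ≡ 13 mod 53]
  = (53/13)    [QR: 13 ≡ 1 mod 4, sign kept]
  = (1/13)    [53 ≡ 1 mod 13]
  = 1    [(1/13) = 1]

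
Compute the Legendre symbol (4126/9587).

Factor out 2: 4126 = 2·2063. Since 9587 ≡ 3 (mod 8), (2/9587) = -1. Now have -(2063/9587).
Both 2063 ≡ 3 and 9587 ≡ 3 (mod 4), so reciprocity gives (2063/9587) = -(9587/2063). Reduce: 9587 ≡ 1335 (mod 2063). Now have (1335/2063).
Both 1335 ≡ 3 and 2063 ≡ 3 (mod 4), so reciprocity gives (1335/2063) = -(2063/1335). Reduce: 2063 ≡ 728 (mod 1335). Now have -(728/1335).
Factor out 2: 728 = 2^3·91. Since 1335 ≡ 7 (mod 8), (2/1335) = +1, and (2/1335)^3 = +1. Now have -(91/1335).
Both 91 ≡ 3 and 1335 ≡ 3 (mod 4), so reciprocity gives (91/1335) = -(1335/91). Reduce: 1335 ≡ 61 (mod 91). Now have (61/91).
61 ≡ 1 (mod 4), so quadratic reciprocity gives (61/91) = (91/61). Reduce: 91 ≡ 30 (mod 61). Now have (30/61).
Factor out 2: 30 = 2·15. Since 61 ≡ 5 (mod 8), (2/61) = -1. Now have -(15/61).
61 ≡ 1 (mod 4), so quadratic reciprocity gives (15/61) = (61/15). Reduce: 61 ≡ 1 (mod 15). Now have -(1/15).
(1/15) = 1. Collecting the sign factors: -1.

-1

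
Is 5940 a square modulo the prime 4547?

yes

(5940/4547)
  = (1393/4547)    [5940 ≡ 1393 mod 4547]
  = (4547/1393)    [QR: 1393 ≡ 1 mod 4, sign kept]
  = (368/1393)    [4547 ≡ 368 mod 1393]
  = (23/1393)    [1393 ≡ 1 mod 8 ⇒ (2/1393)^4 = +1]
  = (1393/23)    [QR: 1393 ≡ 1 mod 4, sign kept]
  = (13/23)    [1393 ≡ 13 mod 23]
  = (23/13)    [QR: 13 ≡ 1 mod 4, sign kept]
  = (10/13)    [23 ≡ 10 mod 13]
  = -(5/13)    [13 ≡ 5 mod 8 ⇒ (2/13) = -1]
  = -(13/5)    [QR: 5 ≡ 1 mod 4, sign kept]
  = -(3/5)    [13 ≡ 3 mod 5]
  = -(5/3)    [QR: 5 ≡ 1 mod 4, sign kept]
  = -(2/3)    [5 ≡ 2 mod 3]
  = (1/3)    [3 ≡ 3 mod 8 ⇒ (2/3) = -1]
  = 1    [(1/3) = 1]
The Legendre symbol is 1, so x^2 ≡ 5940 (mod 4547) has solution.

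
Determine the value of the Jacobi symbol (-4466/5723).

-1

(-4466/5723)
  = -(4466/5723)    [5723 ≡ 3 mod 4 ⇒ (-1/5723) = -1]
  = (2233/5723)    [5723 ≡ 3 mod 8 ⇒ (2/5723) = -1]
  = (5723/2233)    [QR: 2233 ≡ 1 mod 4, sign kept]
  = (1257/2233)    [5723 ≡ 1257 mod 2233]
  = (2233/1257)    [QR: 1257 ≡ 1 mod 4, sign kept]
  = (976/1257)    [2233 ≡ 976 mod 1257]
  = (61/1257)    [1257 ≡ 1 mod 8 ⇒ (2/1257)^4 = +1]
  = (1257/61)    [QR: 61 ≡ 1 mod 4, sign kept]
  = (37/61)    [1257 ≡ 37 mod 61]
  = (61/37)    [QR: 37 ≡ 1 mod 4, sign kept]
  = (24/37)    [61 ≡ 24 mod 37]
  = -(3/37)    [37 ≡ 5 mod 8 ⇒ (2/37)^3 = -1]
  = -(37/3)    [QR: 37 ≡ 1 mod 4, sign kept]
  = -(1/3)    [37 ≡ 1 mod 3]
  = -1    [(1/3) = 1]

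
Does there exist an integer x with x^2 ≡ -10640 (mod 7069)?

(-10640/7069)
  = (10640/7069)    [7069 ≡ 1 mod 4 ⇒ (-1/7069) = +1]
  = (3571/7069)    [10640 ≡ 3571 mod 7069]
  = (7069/3571)    [QR: 7069 ≡ 1 mod 4, sign kept]
  = (3498/3571)    [7069 ≡ 3498 mod 3571]
  = -(1749/3571)    [3571 ≡ 3 mod 8 ⇒ (2/3571) = -1]
  = -(3571/1749)    [QR: 1749 ≡ 1 mod 4, sign kept]
  = -(73/1749)    [3571 ≡ 73 mod 1749]
  = -(1749/73)    [QR: 73 ≡ 1 mod 4, sign kept]
  = -(70/73)    [1749 ≡ 70 mod 73]
  = -(35/73)    [73 ≡ 1 mod 8 ⇒ (2/73) = +1]
  = -(73/35)    [QR: 73 ≡ 1 mod 4, sign kept]
  = -(3/35)    [73 ≡ 3 mod 35]
  = (35/3)    [QR: both ≡ 3 mod 4, sign flips]
  = (2/3)    [35 ≡ 2 mod 3]
  = -(1/3)    [3 ≡ 3 mod 8 ⇒ (2/3) = -1]
  = -1    [(1/3) = 1]
The Legendre symbol is -1, so x^2 ≡ -10640 (mod 7069) has no solution.

no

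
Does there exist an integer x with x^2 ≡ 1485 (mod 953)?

no

Reduce the numerator: 1485 ≡ 532 (mod 953), so (1485/953) = (532/953).
Factor out 2: 532 = 2^2·133. Since 953 ≡ 1 (mod 8), (2/953) = +1, and (2/953)^2 = +1. Now have (133/953).
133 ≡ 1 (mod 4), so quadratic reciprocity gives (133/953) = (953/133). Reduce: 953 ≡ 22 (mod 133). Now have (22/133).
Factor out 2: 22 = 2·11. Since 133 ≡ 5 (mod 8), (2/133) = -1. Now have -(11/133).
133 ≡ 1 (mod 4), so quadratic reciprocity gives (11/133) = (133/11). Reduce: 133 ≡ 1 (mod 11). Now have -(1/11).
(1/11) = 1. Collecting the sign factors: -1.
(1485/953) = -1, and 953 is prime, so 1485 is not a quadratic residue mod 953.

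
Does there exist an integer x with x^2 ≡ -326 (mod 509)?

yes

(-326|509)
  = (183|509)    [-326 ≡ 183 mod 509]
  = (509|183)    [QR: 509 ≡ 1 mod 4, sign kept]
  = (143|183)    [509 ≡ 143 mod 183]
  = -(183|143)    [QR: both ≡ 3 mod 4, sign flips]
  = -(40|143)    [183 ≡ 40 mod 143]
  = -(5|143)    [143 ≡ 7 mod 8 ⇒ (2|143)^3 = +1]
  = -(143|5)    [QR: 5 ≡ 1 mod 4, sign kept]
  = -(3|5)    [143 ≡ 3 mod 5]
  = -(5|3)    [QR: 5 ≡ 1 mod 4, sign kept]
  = -(2|3)    [5 ≡ 2 mod 3]
  = (1|3)    [3 ≡ 3 mod 8 ⇒ (2|3) = -1]
  = 1    [(1|3) = 1]
(-326|509) = 1, and 509 is prime, so -326 is a quadratic residue mod 509.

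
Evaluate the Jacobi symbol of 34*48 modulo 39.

By multiplicativity, (34·48|39) = (34|39)·(48|39).
First factor (34|39):
Factor out 2: 34 = 2·17. Since 39 ≡ 7 (mod 8), (2|39) = +1. Now have (17|39).
17 ≡ 1 (mod 4), so quadratic reciprocity gives (17|39) = (39|17). Reduce: 39 ≡ 5 (mod 17). Now have (5|17).
5 ≡ 1 (mod 4), so quadratic reciprocity gives (5|17) = (17|5). Reduce: 17 ≡ 2 (mod 5). Now have (2|5).
Factor out 2: 2 = 2. Since 5 ≡ 5 (mod 8), (2|5) = -1. Now have -(1|5).
(1|5) = 1. Collecting the sign factors: -1.
Second factor (48|39):
Reduce the numerator: 48 ≡ 9 (mod 39), so (48|39) = (9|39).
9 ≡ 1 (mod 4), so quadratic reciprocity gives (9|39) = (39|9). Reduce: 39 ≡ 3 (mod 9). Now have (3|9).
9 ≡ 1 (mod 4), so quadratic reciprocity gives (3|9) = (9|3). Reduce: 9 ≡ 0 (mod 3). Now have (0|3).
The numerator is now 0 with denominator 3 > 1: the symbol is 0.
Product: (-1)·(0) = 0.

0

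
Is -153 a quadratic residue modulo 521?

Reduce the numerator: -153 ≡ 368 (mod 521), so (-153/521) = (368/521).
Factor out 2: 368 = 2^4·23. Since 521 ≡ 1 (mod 8), (2/521) = +1, and (2/521)^4 = +1. Now have (23/521).
521 ≡ 1 (mod 4), so quadratic reciprocity gives (23/521) = (521/23). Reduce: 521 ≡ 15 (mod 23). Now have (15/23).
Both 15 ≡ 3 and 23 ≡ 3 (mod 4), so reciprocity gives (15/23) = -(23/15). Reduce: 23 ≡ 8 (mod 15). Now have -(8/15).
Factor out 2: 8 = 2^3. Since 15 ≡ 7 (mod 8), (2/15) = +1, and (2/15)^3 = +1. Now have -(1/15).
(1/15) = 1. Collecting the sign factors: -1.
(-153/521) = -1, and 521 is prime, so -153 is not a quadratic residue mod 521.

no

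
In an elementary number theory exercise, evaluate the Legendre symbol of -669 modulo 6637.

(-669 / 6637)
  = (669 / 6637)    [6637 ≡ 1 mod 4 ⇒ (-1 / 6637) = +1]
  = (6637 / 669)    [QR: 669 ≡ 1 mod 4, sign kept]
  = (616 / 669)    [6637 ≡ 616 mod 669]
  = -(77 / 669)    [669 ≡ 5 mod 8 ⇒ (2 / 669)^3 = -1]
  = -(669 / 77)    [QR: 77 ≡ 1 mod 4, sign kept]
  = -(53 / 77)    [669 ≡ 53 mod 77]
  = -(77 / 53)    [QR: 53 ≡ 1 mod 4, sign kept]
  = -(24 / 53)    [77 ≡ 24 mod 53]
  = (3 / 53)    [53 ≡ 5 mod 8 ⇒ (2 / 53)^3 = -1]
  = (53 / 3)    [QR: 53 ≡ 1 mod 4, sign kept]
  = (2 / 3)    [53 ≡ 2 mod 3]
  = -(1 / 3)    [3 ≡ 3 mod 8 ⇒ (2 / 3) = -1]
  = -1    [(1 / 3) = 1]

-1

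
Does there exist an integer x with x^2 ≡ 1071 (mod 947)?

Reduce the numerator: 1071 ≡ 124 (mod 947), so (1071/947) = (124/947).
Factor out 2: 124 = 2^2·31. Since 947 ≡ 3 (mod 8), (2/947) = -1, and (2/947)^2 = +1. Now have (31/947).
Both 31 ≡ 3 and 947 ≡ 3 (mod 4), so reciprocity gives (31/947) = -(947/31). Reduce: 947 ≡ 17 (mod 31). Now have -(17/31).
17 ≡ 1 (mod 4), so quadratic reciprocity gives (17/31) = (31/17). Reduce: 31 ≡ 14 (mod 17). Now have -(14/17).
Factor out 2: 14 = 2·7. Since 17 ≡ 1 (mod 8), (2/17) = +1. Now have -(7/17).
17 ≡ 1 (mod 4), so quadratic reciprocity gives (7/17) = (17/7). Reduce: 17 ≡ 3 (mod 7). Now have -(3/7).
Both 3 ≡ 3 and 7 ≡ 3 (mod 4), so reciprocity gives (3/7) = -(7/3). Reduce: 7 ≡ 1 (mod 3). Now have (1/3).
(1/3) = 1. Collecting the sign factors: 1.
The Legendre symbol is 1, so x^2 ≡ 1071 (mod 947) has solution.

yes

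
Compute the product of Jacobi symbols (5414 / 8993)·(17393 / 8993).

By multiplicativity, (5414·17393 / 8993) = (5414 / 8993)·(17393 / 8993).
First factor (5414 / 8993):
(5414 / 8993)
  = (2707 / 8993)    [8993 ≡ 1 mod 8 ⇒ (2 / 8993) = +1]
  = (8993 / 2707)    [QR: 8993 ≡ 1 mod 4, sign kept]
  = (872 / 2707)    [8993 ≡ 872 mod 2707]
  = -(109 / 2707)    [2707 ≡ 3 mod 8 ⇒ (2 / 2707)^3 = -1]
  = -(2707 / 109)    [QR: 109 ≡ 1 mod 4, sign kept]
  = -(91 / 109)    [2707 ≡ 91 mod 109]
  = -(109 / 91)    [QR: 109 ≡ 1 mod 4, sign kept]
  = -(18 / 91)    [109 ≡ 18 mod 91]
  = (9 / 91)    [91 ≡ 3 mod 8 ⇒ (2 / 91) = -1]
  = (91 / 9)    [QR: 9 ≡ 1 mod 4, sign kept]
  = (1 / 9)    [91 ≡ 1 mod 9]
  = 1    [(1 / 9) = 1]
Second factor (17393 / 8993):
(17393 / 8993)
  = (8400 / 8993)    [17393 ≡ 8400 mod 8993]
  = (525 / 8993)    [8993 ≡ 1 mod 8 ⇒ (2 / 8993)^4 = +1]
  = (8993 / 525)    [QR: 525 ≡ 1 mod 4, sign kept]
  = (68 / 525)    [8993 ≡ 68 mod 525]
  = (17 / 525)    [525 ≡ 5 mod 8 ⇒ (2 / 525)^2 = +1]
  = (525 / 17)    [QR: 17 ≡ 1 mod 4, sign kept]
  = (15 / 17)    [525 ≡ 15 mod 17]
  = (17 / 15)    [QR: 17 ≡ 1 mod 4, sign kept]
  = (2 / 15)    [17 ≡ 2 mod 15]
  = (1 / 15)    [15 ≡ 7 mod 8 ⇒ (2 / 15) = +1]
  = 1    [(1 / 15) = 1]
Product: (1)·(1) = 1.

1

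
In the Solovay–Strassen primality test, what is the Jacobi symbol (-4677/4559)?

Reduce the numerator: -4677 ≡ 4441 (mod 4559), so (-4677/4559) = (4441/4559).
4441 ≡ 1 (mod 4), so quadratic reciprocity gives (4441/4559) = (4559/4441). Reduce: 4559 ≡ 118 (mod 4441). Now have (118/4441).
Factor out 2: 118 = 2·59. Since 4441 ≡ 1 (mod 8), (2/4441) = +1. Now have (59/4441).
4441 ≡ 1 (mod 4), so quadratic reciprocity gives (59/4441) = (4441/59). Reduce: 4441 ≡ 16 (mod 59). Now have (16/59).
Factor out 2: 16 = 2^4. Since 59 ≡ 3 (mod 8), (2/59) = -1, and (2/59)^4 = +1. Now have (1/59).
(1/59) = 1. Collecting the sign factors: 1.

1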